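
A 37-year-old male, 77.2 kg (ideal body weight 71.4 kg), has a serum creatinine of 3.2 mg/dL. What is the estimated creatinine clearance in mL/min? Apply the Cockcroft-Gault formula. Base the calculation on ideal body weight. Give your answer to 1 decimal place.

31.9 mL/min

CrCl = (140 − 37) × 71.4 / (72 × 3.2) = 7354.2 / 230.40 ≈ 31.9 mL/min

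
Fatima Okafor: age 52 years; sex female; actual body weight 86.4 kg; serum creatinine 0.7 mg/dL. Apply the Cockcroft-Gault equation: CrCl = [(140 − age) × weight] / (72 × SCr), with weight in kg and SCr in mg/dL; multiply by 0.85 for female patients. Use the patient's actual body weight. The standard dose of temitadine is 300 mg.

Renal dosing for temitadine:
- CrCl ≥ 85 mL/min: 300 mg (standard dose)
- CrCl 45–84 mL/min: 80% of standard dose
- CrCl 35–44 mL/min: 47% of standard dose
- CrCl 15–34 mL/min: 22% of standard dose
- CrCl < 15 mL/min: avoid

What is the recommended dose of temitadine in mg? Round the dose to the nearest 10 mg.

300 mg

CrCl = (140 − 52) × 86.4 / (72 × 0.7) × 0.85 = 7603.2 / 50.40 × 0.85 ≈ 128.2 mL/min
CrCl ≈ 128 mL/min → bracket ≥ 85 mL/min.
100% of 300 mg = 300 mg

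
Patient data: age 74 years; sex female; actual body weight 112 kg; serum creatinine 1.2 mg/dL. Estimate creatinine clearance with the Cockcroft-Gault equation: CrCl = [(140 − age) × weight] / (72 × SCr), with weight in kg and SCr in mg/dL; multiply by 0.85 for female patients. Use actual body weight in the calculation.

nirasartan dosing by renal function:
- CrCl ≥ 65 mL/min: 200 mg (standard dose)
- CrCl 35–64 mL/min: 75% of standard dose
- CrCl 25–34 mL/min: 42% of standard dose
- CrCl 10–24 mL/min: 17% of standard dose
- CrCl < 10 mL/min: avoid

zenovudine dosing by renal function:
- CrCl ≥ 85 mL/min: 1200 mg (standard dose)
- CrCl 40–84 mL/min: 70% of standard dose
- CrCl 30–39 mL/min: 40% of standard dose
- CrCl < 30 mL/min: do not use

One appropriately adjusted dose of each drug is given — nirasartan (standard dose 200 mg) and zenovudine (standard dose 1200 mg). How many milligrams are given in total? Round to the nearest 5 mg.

1040 mg

CrCl = (140 − 74) × 112 / (72 × 1.2) × 0.85 = 7392.0 / 86.40 × 0.85 ≈ 72.7 mL/min
CrCl ≈ 73 mL/min.
nirasartan: ≥ 65 mL/min → 100% of 200 mg = 200 mg.
zenovudine: 40–84 mL/min → 70% of 1200 mg = 840 mg.
Total = 200 + 840 = 1040 mg.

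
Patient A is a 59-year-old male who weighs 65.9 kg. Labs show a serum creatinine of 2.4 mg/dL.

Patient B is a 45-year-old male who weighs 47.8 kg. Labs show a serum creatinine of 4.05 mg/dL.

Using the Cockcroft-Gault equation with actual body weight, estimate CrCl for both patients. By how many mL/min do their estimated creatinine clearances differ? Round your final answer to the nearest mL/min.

15 mL/min

Patient A: CrCl = (140 − 59) × 65.9 / (72 × 2.4) = 5337.9 / 172.80 ≈ 30.9 mL/min
Patient B: CrCl = (140 − 45) × 47.8 / (72 × 4.05) = 4541.0 / 291.60 ≈ 15.6 mL/min
|30.9 − 15.6| = 15.3 mL/min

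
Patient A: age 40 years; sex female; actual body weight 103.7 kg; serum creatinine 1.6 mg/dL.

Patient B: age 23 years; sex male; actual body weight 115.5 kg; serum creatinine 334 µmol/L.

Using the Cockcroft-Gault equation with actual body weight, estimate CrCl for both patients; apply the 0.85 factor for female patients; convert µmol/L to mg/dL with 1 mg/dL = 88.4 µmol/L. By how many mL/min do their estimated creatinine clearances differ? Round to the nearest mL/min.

Patient A: CrCl = (140 − 40) × 103.7 / (72 × 1.6) × 0.85 = 10370.0 / 115.20 × 0.85 ≈ 76.5 mL/min
Patient B: SCr = 334 / 88.4 = 3.778 mg/dL
Patient B: CrCl = (140 − 23) × 115.5 / (72 × 3.778) = 13513.5 / 272.02 ≈ 49.7 mL/min
|76.5 − 49.7| = 26.8 mL/min

27 mL/min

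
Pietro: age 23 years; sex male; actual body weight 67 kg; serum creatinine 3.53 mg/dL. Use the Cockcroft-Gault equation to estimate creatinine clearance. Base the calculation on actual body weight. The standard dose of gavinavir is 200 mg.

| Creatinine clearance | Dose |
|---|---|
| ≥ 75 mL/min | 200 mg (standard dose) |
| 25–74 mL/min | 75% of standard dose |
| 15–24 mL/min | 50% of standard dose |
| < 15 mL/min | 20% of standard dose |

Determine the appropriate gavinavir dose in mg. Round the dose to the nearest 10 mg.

150 mg

CrCl = (140 − 23) × 67 / (72 × 3.53) = 7839.0 / 254.16 ≈ 30.8 mL/min
CrCl ≈ 31 mL/min → bracket 25–74 mL/min.
75% of 200 mg = 150 mg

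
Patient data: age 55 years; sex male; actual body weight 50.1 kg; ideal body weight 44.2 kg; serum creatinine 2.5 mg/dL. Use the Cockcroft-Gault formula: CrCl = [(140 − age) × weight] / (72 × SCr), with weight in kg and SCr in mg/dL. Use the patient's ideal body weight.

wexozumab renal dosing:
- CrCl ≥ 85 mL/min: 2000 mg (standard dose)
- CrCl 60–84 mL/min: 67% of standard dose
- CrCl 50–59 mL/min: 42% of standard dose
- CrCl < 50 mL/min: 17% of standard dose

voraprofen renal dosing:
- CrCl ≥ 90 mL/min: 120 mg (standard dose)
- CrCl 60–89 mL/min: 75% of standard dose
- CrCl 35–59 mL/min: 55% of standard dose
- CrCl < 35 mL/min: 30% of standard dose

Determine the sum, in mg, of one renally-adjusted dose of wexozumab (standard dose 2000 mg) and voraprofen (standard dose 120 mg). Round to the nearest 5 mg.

CrCl = (140 − 55) × 44.2 / (72 × 2.5) = 3757.0 / 180.00 ≈ 20.9 mL/min
CrCl ≈ 21 mL/min.
wexozumab: < 50 mL/min → 17% of 2000 mg = 340 mg.
voraprofen: < 35 mL/min → 30% of 120 mg = 36 mg.
Total = 340 + 36 = 376 mg.

375 mg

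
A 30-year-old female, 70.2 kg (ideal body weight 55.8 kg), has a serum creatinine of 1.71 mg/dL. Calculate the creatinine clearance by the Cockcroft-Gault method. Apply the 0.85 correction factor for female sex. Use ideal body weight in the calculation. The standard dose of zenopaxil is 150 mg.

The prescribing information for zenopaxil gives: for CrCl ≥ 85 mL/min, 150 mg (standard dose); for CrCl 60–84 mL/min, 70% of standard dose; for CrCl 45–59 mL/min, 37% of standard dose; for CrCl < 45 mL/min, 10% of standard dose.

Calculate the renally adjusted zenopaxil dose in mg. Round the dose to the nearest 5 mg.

15 mg

CrCl = (140 − 30) × 55.8 / (72 × 1.71) × 0.85 = 6138.0 / 123.12 × 0.85 ≈ 42.4 mL/min
CrCl ≈ 42 mL/min → bracket < 45 mL/min.
10% of 150 mg = 15 mg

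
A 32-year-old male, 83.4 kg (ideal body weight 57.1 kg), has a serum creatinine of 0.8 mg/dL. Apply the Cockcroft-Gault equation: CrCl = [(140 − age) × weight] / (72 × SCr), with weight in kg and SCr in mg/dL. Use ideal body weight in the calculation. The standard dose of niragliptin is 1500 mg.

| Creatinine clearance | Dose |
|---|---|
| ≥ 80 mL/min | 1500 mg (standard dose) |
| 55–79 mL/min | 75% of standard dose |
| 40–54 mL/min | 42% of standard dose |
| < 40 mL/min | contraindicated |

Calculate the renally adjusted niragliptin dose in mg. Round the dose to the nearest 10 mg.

1500 mg

CrCl = (140 − 32) × 57.1 / (72 × 0.8) = 6166.8 / 57.60 ≈ 107.1 mL/min
CrCl ≈ 107 mL/min → bracket ≥ 80 mL/min.
100% of 1500 mg = 1500 mg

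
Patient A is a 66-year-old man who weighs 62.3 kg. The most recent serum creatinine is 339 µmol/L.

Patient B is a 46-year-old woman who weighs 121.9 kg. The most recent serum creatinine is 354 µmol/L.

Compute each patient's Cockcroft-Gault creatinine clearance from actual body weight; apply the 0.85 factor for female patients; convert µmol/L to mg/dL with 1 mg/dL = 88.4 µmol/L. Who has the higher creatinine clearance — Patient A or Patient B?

Patient A: SCr = 339 / 88.4 = 3.835 mg/dL
Patient A: CrCl = (140 − 66) × 62.3 / (72 × 3.835) = 4610.2 / 276.12 ≈ 16.7 mL/min
Patient B: SCr = 354 / 88.4 = 4.005 mg/dL
Patient B: CrCl = (140 − 46) × 121.9 / (72 × 4.005) × 0.85 = 11458.6 / 288.36 × 0.85 ≈ 33.8 mL/min
16.7 vs 33.8 mL/min → Patient B is higher.

Patient B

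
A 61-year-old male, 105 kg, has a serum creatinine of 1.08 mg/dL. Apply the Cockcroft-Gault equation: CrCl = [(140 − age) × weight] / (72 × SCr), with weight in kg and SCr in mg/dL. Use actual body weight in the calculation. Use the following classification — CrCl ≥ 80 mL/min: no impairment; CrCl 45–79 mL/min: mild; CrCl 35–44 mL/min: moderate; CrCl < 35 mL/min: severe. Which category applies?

no impairment

CrCl = (140 − 61) × 105 / (72 × 1.08) = 8295.0 / 77.76 ≈ 106.7 mL/min
107 mL/min falls in the 'no impairment' range.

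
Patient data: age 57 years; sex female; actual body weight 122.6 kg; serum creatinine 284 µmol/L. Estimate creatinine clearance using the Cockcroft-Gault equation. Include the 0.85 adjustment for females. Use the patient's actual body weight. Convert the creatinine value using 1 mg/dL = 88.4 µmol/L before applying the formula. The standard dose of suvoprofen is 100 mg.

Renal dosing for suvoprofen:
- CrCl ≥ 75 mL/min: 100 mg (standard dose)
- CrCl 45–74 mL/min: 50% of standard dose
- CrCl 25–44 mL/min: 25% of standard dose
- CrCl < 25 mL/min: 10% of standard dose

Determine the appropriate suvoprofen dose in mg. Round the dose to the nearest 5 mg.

25 mg

SCr = 284 / 88.4 = 3.213 mg/dL
CrCl = (140 − 57) × 122.6 / (72 × 3.213) × 0.85 = 10175.8 / 231.34 × 0.85 ≈ 37.4 mL/min
CrCl ≈ 37 mL/min → bracket 25–44 mL/min.
25% of 100 mg = 25 mg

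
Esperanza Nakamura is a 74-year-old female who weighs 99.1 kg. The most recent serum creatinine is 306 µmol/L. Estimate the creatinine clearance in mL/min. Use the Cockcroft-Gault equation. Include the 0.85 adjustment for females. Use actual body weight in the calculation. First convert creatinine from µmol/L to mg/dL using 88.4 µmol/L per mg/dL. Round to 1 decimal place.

SCr = 306 / 88.4 = 3.462 mg/dL
CrCl = (140 − 74) × 99.1 / (72 × 3.462) × 0.85 = 6540.6 / 249.26 × 0.85 ≈ 22.3 mL/min

22.3 mL/min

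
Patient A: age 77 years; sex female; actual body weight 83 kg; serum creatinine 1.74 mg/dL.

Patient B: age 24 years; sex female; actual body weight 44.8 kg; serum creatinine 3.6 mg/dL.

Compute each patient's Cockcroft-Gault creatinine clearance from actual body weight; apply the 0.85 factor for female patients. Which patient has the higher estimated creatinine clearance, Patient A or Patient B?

Patient A

Patient A: CrCl = (140 − 77) × 83 / (72 × 1.74) × 0.85 = 5229.0 / 125.28 × 0.85 ≈ 35.5 mL/min
Patient B: CrCl = (140 − 24) × 44.8 / (72 × 3.6) × 0.85 = 5196.8 / 259.20 × 0.85 ≈ 17.0 mL/min
35.5 vs 17.0 mL/min → Patient A is higher.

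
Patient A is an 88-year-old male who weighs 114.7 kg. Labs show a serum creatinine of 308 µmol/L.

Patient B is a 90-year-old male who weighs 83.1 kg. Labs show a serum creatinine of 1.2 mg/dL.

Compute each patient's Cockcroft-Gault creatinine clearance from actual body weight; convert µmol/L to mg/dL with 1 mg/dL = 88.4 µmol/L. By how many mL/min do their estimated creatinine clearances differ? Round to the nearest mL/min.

24 mL/min

Patient A: SCr = 308 / 88.4 = 3.484 mg/dL
Patient A: CrCl = (140 − 88) × 114.7 / (72 × 3.484) = 5964.4 / 250.85 ≈ 23.8 mL/min
Patient B: CrCl = (140 − 90) × 83.1 / (72 × 1.2) = 4155.0 / 86.40 ≈ 48.1 mL/min
|23.8 − 48.1| = 24.3 mL/min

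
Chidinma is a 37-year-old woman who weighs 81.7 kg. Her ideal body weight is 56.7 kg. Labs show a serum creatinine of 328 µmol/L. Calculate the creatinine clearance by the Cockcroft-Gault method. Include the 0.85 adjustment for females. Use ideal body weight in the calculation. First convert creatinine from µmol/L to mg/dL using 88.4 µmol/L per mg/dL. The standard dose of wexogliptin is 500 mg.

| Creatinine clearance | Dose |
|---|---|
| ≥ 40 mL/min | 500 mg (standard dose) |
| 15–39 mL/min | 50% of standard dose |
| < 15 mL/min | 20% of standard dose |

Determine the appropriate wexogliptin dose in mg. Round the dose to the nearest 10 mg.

250 mg

SCr = 328 / 88.4 = 3.71 mg/dL
CrCl = (140 − 37) × 56.7 / (72 × 3.71) × 0.85 = 5840.1 / 267.12 × 0.85 ≈ 18.6 mL/min
CrCl ≈ 19 mL/min → bracket 15–39 mL/min.
50% of 500 mg = 250 mg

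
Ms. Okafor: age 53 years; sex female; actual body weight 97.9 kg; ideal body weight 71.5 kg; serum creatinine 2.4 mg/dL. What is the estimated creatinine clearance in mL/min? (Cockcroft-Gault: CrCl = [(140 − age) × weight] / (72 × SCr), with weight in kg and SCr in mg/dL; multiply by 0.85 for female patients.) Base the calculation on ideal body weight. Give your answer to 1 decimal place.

CrCl = (140 − 53) × 71.5 / (72 × 2.4) × 0.85 = 6220.5 / 172.80 × 0.85 ≈ 30.6 mL/min

30.6 mL/min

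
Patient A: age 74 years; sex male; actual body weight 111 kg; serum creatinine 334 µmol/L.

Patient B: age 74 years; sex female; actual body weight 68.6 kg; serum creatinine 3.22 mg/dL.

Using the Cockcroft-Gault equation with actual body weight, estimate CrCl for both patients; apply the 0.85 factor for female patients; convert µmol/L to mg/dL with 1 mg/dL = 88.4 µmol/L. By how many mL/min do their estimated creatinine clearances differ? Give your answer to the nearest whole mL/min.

10 mL/min

Patient A: SCr = 334 / 88.4 = 3.778 mg/dL
Patient A: CrCl = (140 − 74) × 111 / (72 × 3.778) = 7326.0 / 272.02 ≈ 26.9 mL/min
Patient B: CrCl = (140 − 74) × 68.6 / (72 × 3.22) × 0.85 = 4527.6 / 231.84 × 0.85 ≈ 16.6 mL/min
|26.9 − 16.6| = 10.3 mL/min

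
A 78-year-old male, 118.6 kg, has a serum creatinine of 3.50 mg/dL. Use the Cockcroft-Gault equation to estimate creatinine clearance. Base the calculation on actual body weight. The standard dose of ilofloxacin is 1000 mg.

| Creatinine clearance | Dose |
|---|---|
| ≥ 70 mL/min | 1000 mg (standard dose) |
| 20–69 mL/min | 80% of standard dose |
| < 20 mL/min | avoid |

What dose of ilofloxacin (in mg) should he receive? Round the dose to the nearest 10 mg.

CrCl = (140 − 78) × 118.6 / (72 × 3.5) = 7353.2 / 252.00 ≈ 29.2 mL/min
CrCl ≈ 29 mL/min → bracket 20–69 mL/min.
80% of 1000 mg = 800 mg

800 mg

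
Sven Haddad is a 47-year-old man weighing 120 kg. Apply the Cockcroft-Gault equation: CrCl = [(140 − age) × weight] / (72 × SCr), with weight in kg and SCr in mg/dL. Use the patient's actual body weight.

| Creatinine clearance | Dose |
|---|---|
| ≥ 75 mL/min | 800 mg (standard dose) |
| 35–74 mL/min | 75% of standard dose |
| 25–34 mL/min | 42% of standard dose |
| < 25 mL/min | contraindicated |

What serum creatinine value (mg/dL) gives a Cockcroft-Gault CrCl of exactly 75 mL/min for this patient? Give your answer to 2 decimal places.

Standard dose requires CrCl ≥ 75 mL/min.
Set (140 − 47) × 120 / (72 × SCr) = 75
SCr = (140 − 47) × 120 / (72 × 75) = 2.067 mg/dL

2.07 mg/dL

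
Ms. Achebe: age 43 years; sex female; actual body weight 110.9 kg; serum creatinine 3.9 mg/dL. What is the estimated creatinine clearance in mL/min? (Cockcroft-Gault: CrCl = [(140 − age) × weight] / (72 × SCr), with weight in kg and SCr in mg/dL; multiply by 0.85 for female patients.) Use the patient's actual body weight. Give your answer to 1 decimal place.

CrCl = (140 − 43) × 110.9 / (72 × 3.9) × 0.85 = 10757.3 / 280.80 × 0.85 ≈ 32.6 mL/min

32.6 mL/min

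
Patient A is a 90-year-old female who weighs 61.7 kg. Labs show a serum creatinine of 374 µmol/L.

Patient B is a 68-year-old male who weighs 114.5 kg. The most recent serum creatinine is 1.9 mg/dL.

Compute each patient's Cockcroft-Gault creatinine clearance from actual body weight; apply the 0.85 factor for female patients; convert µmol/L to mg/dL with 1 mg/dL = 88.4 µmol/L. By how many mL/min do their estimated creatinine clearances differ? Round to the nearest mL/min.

Patient A: SCr = 374 / 88.4 = 4.231 mg/dL
Patient A: CrCl = (140 − 90) × 61.7 / (72 × 4.231) × 0.85 = 3085.0 / 304.63 × 0.85 ≈ 8.6 mL/min
Patient B: CrCl = (140 − 68) × 114.5 / (72 × 1.9) = 8244.0 / 136.80 ≈ 60.3 mL/min
|8.6 − 60.3| = 51.7 mL/min

52 mL/min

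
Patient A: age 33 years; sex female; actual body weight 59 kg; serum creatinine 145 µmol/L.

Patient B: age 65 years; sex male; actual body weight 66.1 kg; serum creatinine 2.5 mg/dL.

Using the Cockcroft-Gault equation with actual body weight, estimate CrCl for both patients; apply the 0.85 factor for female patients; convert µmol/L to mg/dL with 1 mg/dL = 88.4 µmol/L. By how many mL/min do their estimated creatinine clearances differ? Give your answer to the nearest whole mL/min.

Patient A: SCr = 145 / 88.4 = 1.64 mg/dL
Patient A: CrCl = (140 − 33) × 59 / (72 × 1.64) × 0.85 = 6313.0 / 118.08 × 0.85 ≈ 45.4 mL/min
Patient B: CrCl = (140 − 65) × 66.1 / (72 × 2.5) = 4957.5 / 180.00 ≈ 27.5 mL/min
|45.4 − 27.5| = 17.9 mL/min

18 mL/min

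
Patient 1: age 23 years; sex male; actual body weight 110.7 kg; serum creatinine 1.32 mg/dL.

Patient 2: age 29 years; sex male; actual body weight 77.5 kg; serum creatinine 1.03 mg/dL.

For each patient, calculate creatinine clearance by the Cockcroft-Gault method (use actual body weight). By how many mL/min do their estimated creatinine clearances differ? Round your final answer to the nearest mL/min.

Patient 1: CrCl = (140 − 23) × 110.7 / (72 × 1.32) = 12951.9 / 95.04 ≈ 136.3 mL/min
Patient 2: CrCl = (140 − 29) × 77.5 / (72 × 1.03) = 8602.5 / 74.16 ≈ 116.0 mL/min
|136.3 − 116.0| = 20.3 mL/min

20 mL/min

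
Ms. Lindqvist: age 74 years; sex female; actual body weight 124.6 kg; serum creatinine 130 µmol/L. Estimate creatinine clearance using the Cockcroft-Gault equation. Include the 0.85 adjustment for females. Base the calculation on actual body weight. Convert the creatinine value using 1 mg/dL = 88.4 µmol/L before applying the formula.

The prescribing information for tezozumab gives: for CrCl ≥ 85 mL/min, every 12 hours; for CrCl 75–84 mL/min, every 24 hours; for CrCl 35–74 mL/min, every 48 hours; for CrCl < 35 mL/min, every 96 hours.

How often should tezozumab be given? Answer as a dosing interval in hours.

SCr = 130 / 88.4 = 1.471 mg/dL
CrCl = (140 − 74) × 124.6 / (72 × 1.471) × 0.85 = 8223.6 / 105.91 × 0.85 ≈ 66.0 mL/min
CrCl ≈ 66 mL/min → bracket 35–74 mL/min → every 48 hours.

every 48 hours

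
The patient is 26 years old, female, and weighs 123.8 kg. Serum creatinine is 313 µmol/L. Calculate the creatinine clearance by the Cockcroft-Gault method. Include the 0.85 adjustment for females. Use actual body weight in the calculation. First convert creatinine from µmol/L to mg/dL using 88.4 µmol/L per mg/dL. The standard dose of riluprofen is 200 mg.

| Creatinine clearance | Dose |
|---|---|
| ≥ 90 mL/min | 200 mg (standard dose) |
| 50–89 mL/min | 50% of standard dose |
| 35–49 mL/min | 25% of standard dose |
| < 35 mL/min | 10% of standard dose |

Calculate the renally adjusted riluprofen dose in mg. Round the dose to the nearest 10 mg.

50 mg

SCr = 313 / 88.4 = 3.541 mg/dL
CrCl = (140 − 26) × 123.8 / (72 × 3.541) × 0.85 = 14113.2 / 254.95 × 0.85 ≈ 47.1 mL/min
CrCl ≈ 47 mL/min → bracket 35–49 mL/min.
25% of 200 mg = 50 mg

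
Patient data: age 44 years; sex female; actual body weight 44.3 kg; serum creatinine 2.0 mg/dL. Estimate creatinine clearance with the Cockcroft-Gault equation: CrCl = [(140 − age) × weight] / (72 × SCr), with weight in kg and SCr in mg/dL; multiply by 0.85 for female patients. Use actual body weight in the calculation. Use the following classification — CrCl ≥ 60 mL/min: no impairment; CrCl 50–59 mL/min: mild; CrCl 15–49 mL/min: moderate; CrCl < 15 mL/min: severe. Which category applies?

moderate

CrCl = (140 − 44) × 44.3 / (72 × 2) × 0.85 = 4252.8 / 144.00 × 0.85 ≈ 25.1 mL/min
25 mL/min falls in the 'moderate' range.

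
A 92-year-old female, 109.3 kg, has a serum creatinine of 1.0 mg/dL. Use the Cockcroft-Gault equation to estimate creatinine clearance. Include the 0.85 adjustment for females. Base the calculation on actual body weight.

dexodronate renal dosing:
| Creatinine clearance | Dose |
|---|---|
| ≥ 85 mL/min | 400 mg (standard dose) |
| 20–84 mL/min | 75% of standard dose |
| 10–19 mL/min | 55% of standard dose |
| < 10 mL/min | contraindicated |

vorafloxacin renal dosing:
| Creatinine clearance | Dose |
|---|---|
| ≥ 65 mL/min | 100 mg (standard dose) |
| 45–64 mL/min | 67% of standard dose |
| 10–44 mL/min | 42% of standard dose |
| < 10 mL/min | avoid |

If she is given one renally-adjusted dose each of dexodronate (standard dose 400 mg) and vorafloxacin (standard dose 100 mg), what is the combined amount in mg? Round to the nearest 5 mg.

365 mg

CrCl = (140 − 92) × 109.3 / (72 × 1) × 0.85 = 5246.4 / 72.00 × 0.85 ≈ 61.9 mL/min
CrCl ≈ 62 mL/min.
dexodronate: 20–84 mL/min → 75% of 400 mg = 300 mg.
vorafloxacin: 45–64 mL/min → 67% of 100 mg = 67 mg.
Total = 300 + 67 = 367 mg.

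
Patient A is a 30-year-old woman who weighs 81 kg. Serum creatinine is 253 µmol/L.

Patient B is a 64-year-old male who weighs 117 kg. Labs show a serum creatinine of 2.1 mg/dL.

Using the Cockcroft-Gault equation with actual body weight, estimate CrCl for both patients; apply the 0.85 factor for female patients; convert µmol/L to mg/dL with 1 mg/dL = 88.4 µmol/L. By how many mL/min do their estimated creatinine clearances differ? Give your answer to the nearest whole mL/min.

22 mL/min

Patient A: SCr = 253 / 88.4 = 2.862 mg/dL
Patient A: CrCl = (140 − 30) × 81 / (72 × 2.862) × 0.85 = 8910.0 / 206.06 × 0.85 ≈ 36.8 mL/min
Patient B: CrCl = (140 − 64) × 117 / (72 × 2.1) = 8892.0 / 151.20 ≈ 58.8 mL/min
|36.8 − 58.8| = 22.0 mL/min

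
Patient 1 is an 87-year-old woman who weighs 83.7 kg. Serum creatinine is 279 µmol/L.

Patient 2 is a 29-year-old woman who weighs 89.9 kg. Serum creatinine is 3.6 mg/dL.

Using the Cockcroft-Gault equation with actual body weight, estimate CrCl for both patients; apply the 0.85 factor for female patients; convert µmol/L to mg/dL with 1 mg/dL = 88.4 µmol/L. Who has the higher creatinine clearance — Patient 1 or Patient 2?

Patient 1: SCr = 279 / 88.4 = 3.156 mg/dL
Patient 1: CrCl = (140 − 87) × 83.7 / (72 × 3.156) × 0.85 = 4436.1 / 227.23 × 0.85 ≈ 16.6 mL/min
Patient 2: CrCl = (140 − 29) × 89.9 / (72 × 3.6) × 0.85 = 9978.9 / 259.20 × 0.85 ≈ 32.7 mL/min
16.6 vs 32.7 mL/min → Patient 2 is higher.

Patient 2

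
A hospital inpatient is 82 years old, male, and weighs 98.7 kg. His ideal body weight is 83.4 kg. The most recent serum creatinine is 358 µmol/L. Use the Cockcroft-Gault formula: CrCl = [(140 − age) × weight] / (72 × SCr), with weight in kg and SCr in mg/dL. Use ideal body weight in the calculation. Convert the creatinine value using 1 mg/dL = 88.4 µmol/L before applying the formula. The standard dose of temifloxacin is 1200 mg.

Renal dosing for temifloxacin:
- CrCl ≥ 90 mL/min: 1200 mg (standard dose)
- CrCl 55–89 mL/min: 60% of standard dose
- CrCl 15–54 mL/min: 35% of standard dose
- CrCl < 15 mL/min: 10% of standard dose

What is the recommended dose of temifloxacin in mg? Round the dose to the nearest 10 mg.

SCr = 358 / 88.4 = 4.05 mg/dL
CrCl = (140 − 82) × 83.4 / (72 × 4.05) = 4837.2 / 291.60 ≈ 16.6 mL/min
CrCl ≈ 17 mL/min → bracket 15–54 mL/min.
35% of 1200 mg = 420 mg

420 mg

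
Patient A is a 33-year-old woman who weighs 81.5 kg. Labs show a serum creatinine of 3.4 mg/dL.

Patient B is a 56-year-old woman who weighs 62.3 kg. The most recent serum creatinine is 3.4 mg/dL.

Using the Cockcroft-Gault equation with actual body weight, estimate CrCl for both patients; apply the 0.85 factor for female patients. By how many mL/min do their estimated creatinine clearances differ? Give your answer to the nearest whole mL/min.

Patient A: CrCl = (140 − 33) × 81.5 / (72 × 3.4) × 0.85 = 8720.5 / 244.80 × 0.85 ≈ 30.3 mL/min
Patient B: CrCl = (140 − 56) × 62.3 / (72 × 3.4) × 0.85 = 5233.2 / 244.80 × 0.85 ≈ 18.2 mL/min
|30.3 − 18.2| = 12.1 mL/min

12 mL/min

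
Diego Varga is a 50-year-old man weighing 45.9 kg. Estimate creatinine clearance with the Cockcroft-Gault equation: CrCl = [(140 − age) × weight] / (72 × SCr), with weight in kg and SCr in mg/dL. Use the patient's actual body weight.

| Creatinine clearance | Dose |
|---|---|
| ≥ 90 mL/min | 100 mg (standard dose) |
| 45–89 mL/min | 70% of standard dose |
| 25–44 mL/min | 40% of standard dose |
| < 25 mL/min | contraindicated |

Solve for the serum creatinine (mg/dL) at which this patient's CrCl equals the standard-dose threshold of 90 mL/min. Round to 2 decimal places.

Standard dose requires CrCl ≥ 90 mL/min.
Set (140 − 50) × 45.9 / (72 × SCr) = 90
SCr = (140 − 50) × 45.9 / (72 × 90) = 0.637 mg/dL

0.64 mg/dL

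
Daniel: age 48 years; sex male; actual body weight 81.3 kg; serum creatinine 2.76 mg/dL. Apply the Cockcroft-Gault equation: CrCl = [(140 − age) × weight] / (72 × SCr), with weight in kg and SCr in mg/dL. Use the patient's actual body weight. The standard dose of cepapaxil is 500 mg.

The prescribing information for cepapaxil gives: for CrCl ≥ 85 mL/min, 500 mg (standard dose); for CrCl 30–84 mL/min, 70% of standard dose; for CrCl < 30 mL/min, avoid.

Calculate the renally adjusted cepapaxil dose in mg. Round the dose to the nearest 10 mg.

350 mg

CrCl = (140 − 48) × 81.3 / (72 × 2.76) = 7479.6 / 198.72 ≈ 37.6 mL/min
CrCl ≈ 38 mL/min → bracket 30–84 mL/min.
70% of 500 mg = 350 mg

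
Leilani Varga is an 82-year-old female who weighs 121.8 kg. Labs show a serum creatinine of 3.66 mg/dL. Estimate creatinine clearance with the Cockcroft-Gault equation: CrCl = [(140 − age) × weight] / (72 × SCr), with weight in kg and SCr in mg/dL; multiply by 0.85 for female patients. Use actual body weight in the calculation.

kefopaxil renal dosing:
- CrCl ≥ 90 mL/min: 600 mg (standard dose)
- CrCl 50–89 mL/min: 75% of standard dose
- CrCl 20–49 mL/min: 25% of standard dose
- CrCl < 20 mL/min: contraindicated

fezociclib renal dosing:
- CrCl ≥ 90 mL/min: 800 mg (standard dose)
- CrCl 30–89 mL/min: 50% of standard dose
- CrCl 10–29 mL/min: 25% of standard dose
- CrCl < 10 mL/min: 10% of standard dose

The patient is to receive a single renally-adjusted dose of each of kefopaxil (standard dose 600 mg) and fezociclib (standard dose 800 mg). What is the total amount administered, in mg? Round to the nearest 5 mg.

CrCl = (140 − 82) × 121.8 / (72 × 3.66) × 0.85 = 7064.4 / 263.52 × 0.85 ≈ 22.8 mL/min
CrCl ≈ 23 mL/min.
kefopaxil: 20–49 mL/min → 25% of 600 mg = 150 mg.
fezociclib: 10–29 mL/min → 25% of 800 mg = 200 mg.
Total = 150 + 200 = 350 mg.

350 mg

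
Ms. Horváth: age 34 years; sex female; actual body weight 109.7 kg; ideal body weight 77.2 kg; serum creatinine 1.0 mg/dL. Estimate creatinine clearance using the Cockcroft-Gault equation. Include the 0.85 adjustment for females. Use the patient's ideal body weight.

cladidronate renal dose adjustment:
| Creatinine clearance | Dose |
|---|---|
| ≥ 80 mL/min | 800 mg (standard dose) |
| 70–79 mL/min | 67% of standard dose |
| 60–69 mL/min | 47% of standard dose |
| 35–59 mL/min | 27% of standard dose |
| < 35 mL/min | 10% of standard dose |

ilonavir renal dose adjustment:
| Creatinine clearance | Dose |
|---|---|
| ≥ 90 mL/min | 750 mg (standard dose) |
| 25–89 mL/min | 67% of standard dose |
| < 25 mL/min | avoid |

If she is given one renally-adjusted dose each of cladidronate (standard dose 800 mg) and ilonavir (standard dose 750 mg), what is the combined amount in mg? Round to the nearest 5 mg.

CrCl = (140 − 34) × 77.2 / (72 × 1) × 0.85 = 8183.2 / 72.00 × 0.85 ≈ 96.6 mL/min
CrCl ≈ 97 mL/min.
cladidronate: ≥ 80 mL/min → 100% of 800 mg = 800 mg.
ilonavir: ≥ 90 mL/min → 100% of 750 mg = 750 mg.
Total = 800 + 750 = 1550 mg.

1550 mg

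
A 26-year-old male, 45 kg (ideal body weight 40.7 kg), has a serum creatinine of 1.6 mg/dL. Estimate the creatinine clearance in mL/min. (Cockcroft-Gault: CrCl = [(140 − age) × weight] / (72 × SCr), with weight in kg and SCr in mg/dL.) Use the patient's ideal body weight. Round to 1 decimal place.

CrCl = (140 − 26) × 40.7 / (72 × 1.6) = 4639.8 / 115.20 ≈ 40.3 mL/min

40.3 mL/min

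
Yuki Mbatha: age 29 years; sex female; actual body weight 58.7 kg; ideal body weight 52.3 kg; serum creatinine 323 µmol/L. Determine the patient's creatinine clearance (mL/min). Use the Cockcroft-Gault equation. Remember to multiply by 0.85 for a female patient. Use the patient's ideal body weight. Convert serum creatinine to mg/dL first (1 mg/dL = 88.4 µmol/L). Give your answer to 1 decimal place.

SCr = 323 / 88.4 = 3.654 mg/dL
CrCl = (140 − 29) × 52.3 / (72 × 3.654) × 0.85 = 5805.3 / 263.09 × 0.85 ≈ 18.8 mL/min

18.8 mL/min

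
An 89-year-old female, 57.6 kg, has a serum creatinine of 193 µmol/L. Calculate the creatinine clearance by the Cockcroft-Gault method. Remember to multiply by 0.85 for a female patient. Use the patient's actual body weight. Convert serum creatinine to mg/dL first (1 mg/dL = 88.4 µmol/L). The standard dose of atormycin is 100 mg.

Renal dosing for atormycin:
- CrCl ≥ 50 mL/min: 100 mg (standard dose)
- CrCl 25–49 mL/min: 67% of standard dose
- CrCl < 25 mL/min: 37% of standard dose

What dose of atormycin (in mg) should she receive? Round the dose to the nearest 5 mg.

SCr = 193 / 88.4 = 2.183 mg/dL
CrCl = (140 − 89) × 57.6 / (72 × 2.183) × 0.85 = 2937.6 / 157.18 × 0.85 ≈ 15.9 mL/min
CrCl ≈ 16 mL/min → bracket < 25 mL/min.
37% of 100 mg = 37 mg → 35 mg

35 mg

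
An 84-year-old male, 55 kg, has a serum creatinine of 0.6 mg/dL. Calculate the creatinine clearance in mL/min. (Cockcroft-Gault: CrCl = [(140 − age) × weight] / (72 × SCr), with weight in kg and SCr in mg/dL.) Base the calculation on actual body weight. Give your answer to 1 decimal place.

CrCl = (140 − 84) × 55 / (72 × 0.6) = 3080.0 / 43.20 ≈ 71.3 mL/min

71.3 mL/min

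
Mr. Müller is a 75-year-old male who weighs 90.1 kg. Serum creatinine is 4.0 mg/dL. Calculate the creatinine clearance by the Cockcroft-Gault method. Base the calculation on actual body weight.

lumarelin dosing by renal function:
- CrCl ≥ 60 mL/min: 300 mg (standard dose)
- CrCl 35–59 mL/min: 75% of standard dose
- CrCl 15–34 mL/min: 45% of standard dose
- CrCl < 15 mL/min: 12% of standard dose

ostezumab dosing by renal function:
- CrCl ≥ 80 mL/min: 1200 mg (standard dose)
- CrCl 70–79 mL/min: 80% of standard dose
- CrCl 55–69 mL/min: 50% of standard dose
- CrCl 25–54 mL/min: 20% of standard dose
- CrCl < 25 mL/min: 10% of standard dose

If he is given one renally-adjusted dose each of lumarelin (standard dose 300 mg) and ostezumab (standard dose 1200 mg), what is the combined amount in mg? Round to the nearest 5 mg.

255 mg

CrCl = (140 − 75) × 90.1 / (72 × 4) = 5856.5 / 288.00 ≈ 20.3 mL/min
CrCl ≈ 20 mL/min.
lumarelin: 15–34 mL/min → 45% of 300 mg = 135 mg.
ostezumab: < 25 mL/min → 10% of 1200 mg = 120 mg.
Total = 135 + 120 = 255 mg.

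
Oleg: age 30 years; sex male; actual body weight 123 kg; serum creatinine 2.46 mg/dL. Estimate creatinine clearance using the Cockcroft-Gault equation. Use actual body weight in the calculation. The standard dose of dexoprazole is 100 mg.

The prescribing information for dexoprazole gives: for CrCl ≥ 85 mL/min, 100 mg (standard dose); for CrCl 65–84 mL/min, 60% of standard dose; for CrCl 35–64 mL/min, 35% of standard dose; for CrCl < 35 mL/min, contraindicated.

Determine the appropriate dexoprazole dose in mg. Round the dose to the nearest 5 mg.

60 mg

CrCl = (140 − 30) × 123 / (72 × 2.46) = 13530.0 / 177.12 ≈ 76.4 mL/min
CrCl ≈ 76 mL/min → bracket 65–84 mL/min.
60% of 100 mg = 60 mg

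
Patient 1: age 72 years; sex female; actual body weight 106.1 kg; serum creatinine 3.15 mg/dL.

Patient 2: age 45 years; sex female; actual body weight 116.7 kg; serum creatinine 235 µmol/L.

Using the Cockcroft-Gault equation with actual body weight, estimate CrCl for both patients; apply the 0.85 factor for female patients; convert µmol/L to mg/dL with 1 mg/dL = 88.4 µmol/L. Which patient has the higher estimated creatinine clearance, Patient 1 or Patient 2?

Patient 2

Patient 1: CrCl = (140 − 72) × 106.1 / (72 × 3.15) × 0.85 = 7214.8 / 226.80 × 0.85 ≈ 27.0 mL/min
Patient 2: SCr = 235 / 88.4 = 2.658 mg/dL
Patient 2: CrCl = (140 − 45) × 116.7 / (72 × 2.658) × 0.85 = 11086.5 / 191.38 × 0.85 ≈ 49.2 mL/min
27.0 vs 49.2 mL/min → Patient 2 is higher.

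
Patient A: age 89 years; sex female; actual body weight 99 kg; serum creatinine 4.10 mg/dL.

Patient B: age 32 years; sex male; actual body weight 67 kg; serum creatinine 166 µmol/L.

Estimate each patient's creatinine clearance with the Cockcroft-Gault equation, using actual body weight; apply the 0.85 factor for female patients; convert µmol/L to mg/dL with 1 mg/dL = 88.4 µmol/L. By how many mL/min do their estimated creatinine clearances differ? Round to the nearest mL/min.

Patient A: CrCl = (140 − 89) × 99 / (72 × 4.1) × 0.85 = 5049.0 / 295.20 × 0.85 ≈ 14.5 mL/min
Patient B: SCr = 166 / 88.4 = 1.878 mg/dL
Patient B: CrCl = (140 − 32) × 67 / (72 × 1.878) = 7236.0 / 135.22 ≈ 53.5 mL/min
|14.5 − 53.5| = 39.0 mL/min

39 mL/min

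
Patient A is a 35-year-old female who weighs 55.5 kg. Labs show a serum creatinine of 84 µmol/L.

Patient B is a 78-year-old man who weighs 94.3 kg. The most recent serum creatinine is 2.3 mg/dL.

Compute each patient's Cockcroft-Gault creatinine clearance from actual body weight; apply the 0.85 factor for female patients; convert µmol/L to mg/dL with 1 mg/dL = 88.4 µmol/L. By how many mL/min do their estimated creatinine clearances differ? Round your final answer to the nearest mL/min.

37 mL/min

Patient A: SCr = 84 / 88.4 = 0.95 mg/dL
Patient A: CrCl = (140 − 35) × 55.5 / (72 × 0.95) × 0.85 = 5827.5 / 68.40 × 0.85 ≈ 72.4 mL/min
Patient B: CrCl = (140 − 78) × 94.3 / (72 × 2.3) = 5846.6 / 165.60 ≈ 35.3 mL/min
|72.4 − 35.3| = 37.1 mL/min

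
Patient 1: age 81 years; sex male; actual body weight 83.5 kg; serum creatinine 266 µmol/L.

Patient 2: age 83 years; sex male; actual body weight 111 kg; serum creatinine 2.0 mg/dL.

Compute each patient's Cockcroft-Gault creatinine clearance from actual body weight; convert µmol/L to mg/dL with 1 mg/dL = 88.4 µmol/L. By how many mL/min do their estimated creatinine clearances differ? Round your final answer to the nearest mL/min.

21 mL/min

Patient 1: SCr = 266 / 88.4 = 3.009 mg/dL
Patient 1: CrCl = (140 − 81) × 83.5 / (72 × 3.009) = 4926.5 / 216.65 ≈ 22.7 mL/min
Patient 2: CrCl = (140 − 83) × 111 / (72 × 2) = 6327.0 / 144.00 ≈ 43.9 mL/min
|22.7 − 43.9| = 21.2 mL/min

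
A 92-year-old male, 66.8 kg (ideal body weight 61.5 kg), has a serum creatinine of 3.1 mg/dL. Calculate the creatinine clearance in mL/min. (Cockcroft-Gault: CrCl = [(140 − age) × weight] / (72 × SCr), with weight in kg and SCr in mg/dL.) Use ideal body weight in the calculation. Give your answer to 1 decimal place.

13.2 mL/min

CrCl = (140 − 92) × 61.5 / (72 × 3.1) = 2952.0 / 223.20 ≈ 13.2 mL/min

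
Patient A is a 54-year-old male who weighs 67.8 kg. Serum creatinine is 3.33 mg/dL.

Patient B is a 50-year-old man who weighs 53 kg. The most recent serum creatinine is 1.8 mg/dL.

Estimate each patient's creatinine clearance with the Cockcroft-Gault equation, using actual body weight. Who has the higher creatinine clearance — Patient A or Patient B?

Patient B

Patient A: CrCl = (140 − 54) × 67.8 / (72 × 3.33) = 5830.8 / 239.76 ≈ 24.3 mL/min
Patient B: CrCl = (140 − 50) × 53 / (72 × 1.8) = 4770.0 / 129.60 ≈ 36.8 mL/min
24.3 vs 36.8 mL/min → Patient B is higher.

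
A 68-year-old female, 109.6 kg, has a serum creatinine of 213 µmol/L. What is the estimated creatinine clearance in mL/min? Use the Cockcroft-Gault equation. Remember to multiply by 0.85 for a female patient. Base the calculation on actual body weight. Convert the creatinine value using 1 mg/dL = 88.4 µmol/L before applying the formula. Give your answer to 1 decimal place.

SCr = 213 / 88.4 = 2.41 mg/dL
CrCl = (140 − 68) × 109.6 / (72 × 2.41) × 0.85 = 7891.2 / 173.52 × 0.85 ≈ 38.7 mL/min

38.7 mL/min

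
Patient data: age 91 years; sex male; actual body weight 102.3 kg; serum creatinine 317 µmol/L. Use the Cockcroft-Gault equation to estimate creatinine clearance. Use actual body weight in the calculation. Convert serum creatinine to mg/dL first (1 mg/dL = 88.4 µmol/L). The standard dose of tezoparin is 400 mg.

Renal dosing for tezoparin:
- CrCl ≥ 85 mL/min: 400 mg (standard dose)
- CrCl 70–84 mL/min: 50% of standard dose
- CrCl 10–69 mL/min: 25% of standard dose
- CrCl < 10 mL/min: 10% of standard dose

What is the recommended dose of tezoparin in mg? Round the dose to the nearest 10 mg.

SCr = 317 / 88.4 = 3.586 mg/dL
CrCl = (140 − 91) × 102.3 / (72 × 3.586) = 5012.7 / 258.19 ≈ 19.4 mL/min
CrCl ≈ 19 mL/min → bracket 10–69 mL/min.
25% of 400 mg = 100 mg

100 mg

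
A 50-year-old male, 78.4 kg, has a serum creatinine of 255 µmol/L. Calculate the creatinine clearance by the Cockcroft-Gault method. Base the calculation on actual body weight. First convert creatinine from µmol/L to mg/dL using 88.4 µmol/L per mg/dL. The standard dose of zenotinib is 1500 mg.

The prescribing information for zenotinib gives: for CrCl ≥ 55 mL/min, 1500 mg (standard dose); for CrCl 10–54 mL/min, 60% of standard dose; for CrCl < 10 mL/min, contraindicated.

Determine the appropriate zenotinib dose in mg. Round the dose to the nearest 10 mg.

SCr = 255 / 88.4 = 2.885 mg/dL
CrCl = (140 − 50) × 78.4 / (72 × 2.885) = 7056.0 / 207.72 ≈ 34.0 mL/min
CrCl ≈ 34 mL/min → bracket 10–54 mL/min.
60% of 1500 mg = 900 mg

900 mg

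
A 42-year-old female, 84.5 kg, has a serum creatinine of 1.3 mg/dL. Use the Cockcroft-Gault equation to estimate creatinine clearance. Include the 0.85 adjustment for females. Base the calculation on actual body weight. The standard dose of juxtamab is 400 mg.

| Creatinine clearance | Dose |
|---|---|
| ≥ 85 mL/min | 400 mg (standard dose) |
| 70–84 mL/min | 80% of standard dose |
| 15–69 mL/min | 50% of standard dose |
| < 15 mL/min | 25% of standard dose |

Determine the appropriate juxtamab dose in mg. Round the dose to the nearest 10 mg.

320 mg

CrCl = (140 − 42) × 84.5 / (72 × 1.3) × 0.85 = 8281.0 / 93.60 × 0.85 ≈ 75.2 mL/min
CrCl ≈ 75 mL/min → bracket 70–84 mL/min.
80% of 400 mg = 320 mg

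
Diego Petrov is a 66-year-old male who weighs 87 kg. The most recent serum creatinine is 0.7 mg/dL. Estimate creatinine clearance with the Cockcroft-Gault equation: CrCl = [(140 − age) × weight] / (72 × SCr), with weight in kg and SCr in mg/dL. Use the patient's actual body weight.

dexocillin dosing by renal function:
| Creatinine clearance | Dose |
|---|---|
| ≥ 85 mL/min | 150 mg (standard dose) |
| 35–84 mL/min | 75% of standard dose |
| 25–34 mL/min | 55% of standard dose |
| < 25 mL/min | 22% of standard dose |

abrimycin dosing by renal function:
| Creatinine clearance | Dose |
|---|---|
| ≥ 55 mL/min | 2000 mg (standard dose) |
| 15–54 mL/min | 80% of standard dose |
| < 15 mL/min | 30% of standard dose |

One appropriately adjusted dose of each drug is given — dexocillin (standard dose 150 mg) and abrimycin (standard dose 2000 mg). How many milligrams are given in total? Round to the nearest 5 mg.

2150 mg

CrCl = (140 − 66) × 87 / (72 × 0.7) = 6438.0 / 50.40 ≈ 127.7 mL/min
CrCl ≈ 128 mL/min.
dexocillin: ≥ 85 mL/min → 100% of 150 mg = 150 mg.
abrimycin: ≥ 55 mL/min → 100% of 2000 mg = 2000 mg.
Total = 150 + 2000 = 2150 mg.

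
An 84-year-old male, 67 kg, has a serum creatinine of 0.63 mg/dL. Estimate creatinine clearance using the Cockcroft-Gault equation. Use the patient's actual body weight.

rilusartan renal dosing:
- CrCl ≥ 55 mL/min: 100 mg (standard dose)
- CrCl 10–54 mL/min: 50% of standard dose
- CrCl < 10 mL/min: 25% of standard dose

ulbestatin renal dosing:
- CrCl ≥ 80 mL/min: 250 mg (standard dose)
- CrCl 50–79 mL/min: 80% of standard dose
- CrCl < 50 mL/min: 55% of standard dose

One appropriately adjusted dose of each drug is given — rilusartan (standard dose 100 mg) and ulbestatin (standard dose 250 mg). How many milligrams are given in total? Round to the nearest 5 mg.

CrCl = (140 − 84) × 67 / (72 × 0.63) = 3752.0 / 45.36 ≈ 82.7 mL/min
CrCl ≈ 83 mL/min.
rilusartan: ≥ 55 mL/min → 100% of 100 mg = 100 mg.
ulbestatin: ≥ 80 mL/min → 100% of 250 mg = 250 mg.
Total = 100 + 250 = 350 mg.

350 mg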